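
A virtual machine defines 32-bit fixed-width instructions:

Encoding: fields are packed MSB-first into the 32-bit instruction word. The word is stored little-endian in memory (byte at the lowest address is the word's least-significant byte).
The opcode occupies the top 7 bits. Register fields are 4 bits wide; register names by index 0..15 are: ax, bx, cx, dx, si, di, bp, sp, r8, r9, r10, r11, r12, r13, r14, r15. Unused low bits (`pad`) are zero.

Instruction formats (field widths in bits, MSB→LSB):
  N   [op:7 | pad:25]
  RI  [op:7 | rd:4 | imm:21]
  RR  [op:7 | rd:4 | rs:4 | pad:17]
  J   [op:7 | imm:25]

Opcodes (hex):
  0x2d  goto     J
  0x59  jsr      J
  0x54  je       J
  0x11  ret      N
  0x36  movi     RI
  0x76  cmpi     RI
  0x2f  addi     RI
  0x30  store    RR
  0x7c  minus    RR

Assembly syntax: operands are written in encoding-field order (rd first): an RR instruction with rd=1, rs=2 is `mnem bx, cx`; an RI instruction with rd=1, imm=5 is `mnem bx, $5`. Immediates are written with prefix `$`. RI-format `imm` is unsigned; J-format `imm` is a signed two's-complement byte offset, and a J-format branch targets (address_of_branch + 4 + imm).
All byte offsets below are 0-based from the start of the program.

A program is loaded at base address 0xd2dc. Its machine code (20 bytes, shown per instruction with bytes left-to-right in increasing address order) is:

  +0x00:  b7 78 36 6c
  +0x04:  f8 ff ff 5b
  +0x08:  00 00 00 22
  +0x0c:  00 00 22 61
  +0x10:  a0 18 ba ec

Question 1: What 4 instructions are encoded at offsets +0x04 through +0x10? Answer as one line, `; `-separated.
@+04  little-endian(f8 ff ff 5b) = 0x5bfffff8
  opcode bits[31:25]=0x2d: goto/J
  [24:0] imm=33554424 (s25→-8) = $-8
@+08  little-endian(00 00 00 22) = 0x22000000
  opcode bits[31:25]=0x11: ret/N
@+0c  little-endian(00 00 22 61) = 0x61220000
  opcode bits[31:25]=0x30: store/RR
  [24:21] rd=9 = r9
  [20:17] rs=1 = bx
@+10  little-endian(a0 18 ba ec) = 0xecba18a0
  opcode bits[31:25]=0x76: cmpi/RI
  [24:21] rd=5 = di
  [20:0] imm=1710240 = $1710240

goto $-8; ret; store r9, bx; cmpi di, $1710240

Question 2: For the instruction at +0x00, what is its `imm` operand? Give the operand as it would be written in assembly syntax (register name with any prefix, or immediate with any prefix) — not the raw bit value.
$1472695

@+00  little-endian(b7 78 36 6c) = 0x6c3678b7
  top 7b → 0x36 → movi [RI]
  [24:21] rd=1 = bx
  [20:0] imm=1472695 = $1472695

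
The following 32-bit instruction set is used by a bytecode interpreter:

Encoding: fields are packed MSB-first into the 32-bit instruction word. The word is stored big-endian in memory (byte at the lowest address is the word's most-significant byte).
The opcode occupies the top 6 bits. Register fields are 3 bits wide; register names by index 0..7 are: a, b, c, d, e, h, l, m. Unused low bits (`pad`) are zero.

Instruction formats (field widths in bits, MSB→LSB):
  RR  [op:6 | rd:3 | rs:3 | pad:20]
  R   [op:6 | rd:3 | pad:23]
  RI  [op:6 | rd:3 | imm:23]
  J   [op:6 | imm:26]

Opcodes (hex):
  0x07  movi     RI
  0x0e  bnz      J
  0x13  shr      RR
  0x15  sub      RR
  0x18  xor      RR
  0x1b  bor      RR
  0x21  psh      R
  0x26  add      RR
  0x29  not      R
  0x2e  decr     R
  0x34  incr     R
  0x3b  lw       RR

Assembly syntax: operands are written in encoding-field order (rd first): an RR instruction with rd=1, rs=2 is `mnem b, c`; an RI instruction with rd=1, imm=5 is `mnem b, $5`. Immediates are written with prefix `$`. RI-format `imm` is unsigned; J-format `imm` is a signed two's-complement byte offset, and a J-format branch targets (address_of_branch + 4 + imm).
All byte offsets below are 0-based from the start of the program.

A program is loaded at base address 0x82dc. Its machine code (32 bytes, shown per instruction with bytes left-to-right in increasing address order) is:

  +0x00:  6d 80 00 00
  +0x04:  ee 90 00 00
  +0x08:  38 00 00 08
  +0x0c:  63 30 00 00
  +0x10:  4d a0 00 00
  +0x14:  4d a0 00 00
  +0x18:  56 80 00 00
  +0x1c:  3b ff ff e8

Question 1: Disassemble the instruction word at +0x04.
lw h, b

[04] ee 90 00 00 → 0xee900000
  opcode bits[31:26]=0x3b: lw/RR
  rd@[25:23]=0x5 ⇒ h
  rs@[22:20]=0x1 ⇒ b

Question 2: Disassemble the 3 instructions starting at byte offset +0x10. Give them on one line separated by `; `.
@+10  big-endian(4d a0 00 00) = 0x4da00000
  top 6b → 0x13 → shr [RR]
  rd@[25:23]=0x3 ⇒ d
  rs@[22:20]=0x2 ⇒ c
@+14  big-endian(4d a0 00 00) = 0x4da00000
  top 6b → 0x13 → shr [RR]
  rd@[25:23]=0x3 ⇒ d
  rs@[22:20]=0x2 ⇒ c
@+18  big-endian(56 80 00 00) = 0x56800000
  top 6b → 0x15 → sub [RR]
  rd@[25:23]=0x5 ⇒ h
  rs@[22:20]=0x0 ⇒ a

shr d, c; shr d, c; sub h, a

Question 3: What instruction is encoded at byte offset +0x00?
[00] 6d 80 00 00 → 0x6d800000
  top 6b → 0x1b → bor [RR]
  [25:23] rd=3 = d
  [22:20] rs=0 = a

bor d, a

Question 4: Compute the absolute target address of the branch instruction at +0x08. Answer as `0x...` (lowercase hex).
@+08  big-endian(38 00 00 08) = 0x38000008
  opcode bits[31:26]=0xe: bnz/J
  imm@[25:0]=0x8 ⇒ $8
  target = base 0x82dc + off 0x08 + 4 + imm 8 = 0x82f0

0x82f0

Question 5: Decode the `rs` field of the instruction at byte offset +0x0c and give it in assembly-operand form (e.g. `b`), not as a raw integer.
+0x0c: 63 30 00 00 ⇒ word 0x63300000 (big)
  top 6b → 0x18 → xor [RR]
  rd: (w>>23)&0x7=0x6 → l
  rs: (w>>20)&0x7=0x3 → d

d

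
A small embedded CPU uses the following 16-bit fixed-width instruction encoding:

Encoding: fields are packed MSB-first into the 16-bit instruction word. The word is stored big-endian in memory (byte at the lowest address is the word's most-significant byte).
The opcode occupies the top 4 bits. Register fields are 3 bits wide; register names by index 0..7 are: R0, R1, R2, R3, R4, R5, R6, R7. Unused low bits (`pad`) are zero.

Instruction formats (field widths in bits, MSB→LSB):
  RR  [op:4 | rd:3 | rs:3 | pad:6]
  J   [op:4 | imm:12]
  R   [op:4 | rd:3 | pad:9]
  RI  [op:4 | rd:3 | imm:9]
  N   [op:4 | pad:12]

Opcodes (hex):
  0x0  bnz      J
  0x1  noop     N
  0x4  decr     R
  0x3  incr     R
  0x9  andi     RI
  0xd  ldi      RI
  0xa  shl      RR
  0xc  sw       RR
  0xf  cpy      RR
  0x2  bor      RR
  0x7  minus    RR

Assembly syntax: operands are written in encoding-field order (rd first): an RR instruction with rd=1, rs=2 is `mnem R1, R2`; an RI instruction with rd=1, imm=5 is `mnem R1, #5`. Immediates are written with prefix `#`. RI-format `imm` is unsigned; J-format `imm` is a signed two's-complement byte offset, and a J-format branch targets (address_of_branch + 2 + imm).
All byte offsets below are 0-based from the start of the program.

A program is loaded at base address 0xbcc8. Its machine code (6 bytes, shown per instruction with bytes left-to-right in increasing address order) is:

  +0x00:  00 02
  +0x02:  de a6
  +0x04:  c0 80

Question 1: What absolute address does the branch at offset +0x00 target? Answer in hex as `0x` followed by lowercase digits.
off 0x00: read 00 02 as big → 0x0002
  top 4b → 0x0 → bnz [J]
  imm@[11:0]=0x2 ⇒ #2
  target = base 0xbcc8 + off 0x00 + 2 + imm 2 = 0xbccc

0xbccc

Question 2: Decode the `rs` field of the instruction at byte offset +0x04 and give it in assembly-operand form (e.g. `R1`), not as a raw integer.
@+04  big-endian(c0 80) = 0xc080
  opcode bits[15:12]=0xc: sw/RR
  rd@[11:9]=0x0 ⇒ R0
  rs@[8:6]=0x2 ⇒ R2

R2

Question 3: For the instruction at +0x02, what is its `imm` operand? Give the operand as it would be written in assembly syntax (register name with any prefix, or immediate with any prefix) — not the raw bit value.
#166

[02] de a6 → 0xdea6
  op=0xdea6>>12=0xd ⇒ ldi (RI)
  rd@[11:9]=0x7 ⇒ R7
  imm@[8:0]=0xa6 ⇒ #166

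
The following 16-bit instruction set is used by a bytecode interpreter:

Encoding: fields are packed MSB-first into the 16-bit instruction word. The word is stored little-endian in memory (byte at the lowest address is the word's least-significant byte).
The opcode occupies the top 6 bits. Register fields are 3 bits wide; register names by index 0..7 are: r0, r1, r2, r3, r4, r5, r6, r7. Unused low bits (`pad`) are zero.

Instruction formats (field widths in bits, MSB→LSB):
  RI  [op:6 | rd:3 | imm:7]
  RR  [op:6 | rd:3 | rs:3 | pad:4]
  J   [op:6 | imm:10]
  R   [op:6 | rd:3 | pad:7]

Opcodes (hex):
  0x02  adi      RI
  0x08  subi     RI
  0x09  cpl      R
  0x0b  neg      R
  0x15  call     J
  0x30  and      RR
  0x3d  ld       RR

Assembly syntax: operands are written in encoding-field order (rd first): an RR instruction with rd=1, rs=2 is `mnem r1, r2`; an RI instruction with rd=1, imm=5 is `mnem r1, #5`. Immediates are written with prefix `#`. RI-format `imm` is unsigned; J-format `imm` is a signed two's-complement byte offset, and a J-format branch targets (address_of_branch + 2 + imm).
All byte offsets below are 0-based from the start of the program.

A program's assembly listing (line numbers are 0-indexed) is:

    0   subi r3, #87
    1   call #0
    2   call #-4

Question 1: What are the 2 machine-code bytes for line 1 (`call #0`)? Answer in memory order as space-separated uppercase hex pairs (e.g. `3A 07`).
00 54

line 1 (call): pack op=0x15:6|imm=0:10 = 0x5400; little→ 00 54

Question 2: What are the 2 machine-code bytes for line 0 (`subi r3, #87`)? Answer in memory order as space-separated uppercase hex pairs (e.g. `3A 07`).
D7 21

L0: subi op=0x8:6|rd=3:3|imm=87:7 ⇒ 0x21d7 ⇒ little d7 21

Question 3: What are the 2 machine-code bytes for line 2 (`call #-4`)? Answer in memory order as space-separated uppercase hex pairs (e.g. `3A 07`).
L2: call op=0x15:6|imm=-4:10 ⇒ 0x57fc ⇒ little fc 57

FC 57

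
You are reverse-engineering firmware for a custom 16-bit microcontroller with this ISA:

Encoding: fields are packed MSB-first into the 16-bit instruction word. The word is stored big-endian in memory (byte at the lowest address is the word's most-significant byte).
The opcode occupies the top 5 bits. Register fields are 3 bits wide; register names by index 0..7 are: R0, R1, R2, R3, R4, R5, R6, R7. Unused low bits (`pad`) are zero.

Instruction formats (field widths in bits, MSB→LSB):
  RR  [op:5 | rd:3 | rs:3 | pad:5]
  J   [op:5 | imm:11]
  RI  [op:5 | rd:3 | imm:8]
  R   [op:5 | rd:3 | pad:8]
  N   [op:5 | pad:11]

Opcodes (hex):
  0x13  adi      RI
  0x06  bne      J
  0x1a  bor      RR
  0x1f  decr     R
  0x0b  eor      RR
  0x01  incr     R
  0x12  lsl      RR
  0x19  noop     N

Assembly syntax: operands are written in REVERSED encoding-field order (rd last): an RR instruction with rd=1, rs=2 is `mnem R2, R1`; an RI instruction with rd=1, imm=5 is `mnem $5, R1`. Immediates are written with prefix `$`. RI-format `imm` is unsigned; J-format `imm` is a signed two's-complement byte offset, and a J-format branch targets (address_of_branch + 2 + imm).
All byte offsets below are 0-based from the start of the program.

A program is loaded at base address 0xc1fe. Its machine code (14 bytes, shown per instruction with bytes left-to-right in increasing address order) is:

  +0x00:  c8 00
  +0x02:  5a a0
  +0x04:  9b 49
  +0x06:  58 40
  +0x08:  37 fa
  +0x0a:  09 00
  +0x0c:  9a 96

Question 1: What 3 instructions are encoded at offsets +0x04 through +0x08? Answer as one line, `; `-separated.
@+04  big-endian(9b 49) = 0x9b49
  op=0x9b49>>11=0x13 ⇒ adi (RI)
  rd@[10:8]=0x3 ⇒ R3
  imm@[7:0]=0x49 ⇒ $73
@+06  big-endian(58 40) = 0x5840
  op=0x5840>>11=0xb ⇒ eor (RR)
  rd@[10:8]=0x0 ⇒ R0
  rs@[7:5]=0x2 ⇒ R2
@+08  big-endian(37 fa) = 0x37fa
  op=0x37fa>>11=0x6 ⇒ bne (J)
  imm@[10:0]=0x7fa (s11→-6) ⇒ $-6

adi $73, R3; eor R2, R0; bne $-6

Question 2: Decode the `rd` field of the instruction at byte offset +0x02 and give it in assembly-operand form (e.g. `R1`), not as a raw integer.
R2

+0x02: 5a a0 ⇒ word 0x5aa0 (big)
  op=0x5aa0>>11=0xb ⇒ eor (RR)
  rd: (w>>8)&0x7=0x2 → R2
  rs: (w>>5)&0x7=0x5 → R5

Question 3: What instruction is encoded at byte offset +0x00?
+0x00: c8 00 ⇒ word 0xc800 (big)
  opcode bits[15:11]=0x19: noop/N

noop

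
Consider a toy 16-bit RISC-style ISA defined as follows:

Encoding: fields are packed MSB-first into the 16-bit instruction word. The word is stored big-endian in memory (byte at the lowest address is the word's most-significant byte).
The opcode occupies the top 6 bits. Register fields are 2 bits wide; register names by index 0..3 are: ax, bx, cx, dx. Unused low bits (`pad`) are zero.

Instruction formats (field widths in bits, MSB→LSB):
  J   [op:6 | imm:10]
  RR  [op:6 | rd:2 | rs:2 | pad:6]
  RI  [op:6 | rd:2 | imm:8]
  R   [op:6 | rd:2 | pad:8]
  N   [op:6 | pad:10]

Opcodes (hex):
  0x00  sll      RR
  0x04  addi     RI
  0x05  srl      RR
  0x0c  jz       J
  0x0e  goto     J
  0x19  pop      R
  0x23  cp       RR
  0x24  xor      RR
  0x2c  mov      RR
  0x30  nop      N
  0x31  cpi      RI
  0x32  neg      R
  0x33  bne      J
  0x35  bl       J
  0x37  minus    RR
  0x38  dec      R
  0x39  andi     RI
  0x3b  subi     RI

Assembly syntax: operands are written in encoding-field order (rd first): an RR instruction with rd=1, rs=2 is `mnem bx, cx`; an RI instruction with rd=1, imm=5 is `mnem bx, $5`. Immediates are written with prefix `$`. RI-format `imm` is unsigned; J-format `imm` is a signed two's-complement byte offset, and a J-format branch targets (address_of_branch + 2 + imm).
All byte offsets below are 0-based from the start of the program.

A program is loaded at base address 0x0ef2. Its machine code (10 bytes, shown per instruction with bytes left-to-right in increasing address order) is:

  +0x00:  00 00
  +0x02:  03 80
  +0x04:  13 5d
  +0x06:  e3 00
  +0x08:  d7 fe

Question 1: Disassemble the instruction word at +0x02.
sll dx, cx

[02] 03 80 → 0x0380
  top 6b → 0x0 → sll [RR]
  rd@[9:8]=0x3 ⇒ dx
  rs@[7:6]=0x2 ⇒ cx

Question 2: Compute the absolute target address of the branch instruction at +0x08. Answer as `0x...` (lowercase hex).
[08] d7 fe → 0xd7fe
  op=0xd7fe>>10=0x35 ⇒ bl (J)
  imm: (w>>0)&0x3ff=0x3fe (s10→-2) → $-2
  target = base 0x0ef2 + off 0x08 + 2 + imm -2 = 0x0efa

0x0efa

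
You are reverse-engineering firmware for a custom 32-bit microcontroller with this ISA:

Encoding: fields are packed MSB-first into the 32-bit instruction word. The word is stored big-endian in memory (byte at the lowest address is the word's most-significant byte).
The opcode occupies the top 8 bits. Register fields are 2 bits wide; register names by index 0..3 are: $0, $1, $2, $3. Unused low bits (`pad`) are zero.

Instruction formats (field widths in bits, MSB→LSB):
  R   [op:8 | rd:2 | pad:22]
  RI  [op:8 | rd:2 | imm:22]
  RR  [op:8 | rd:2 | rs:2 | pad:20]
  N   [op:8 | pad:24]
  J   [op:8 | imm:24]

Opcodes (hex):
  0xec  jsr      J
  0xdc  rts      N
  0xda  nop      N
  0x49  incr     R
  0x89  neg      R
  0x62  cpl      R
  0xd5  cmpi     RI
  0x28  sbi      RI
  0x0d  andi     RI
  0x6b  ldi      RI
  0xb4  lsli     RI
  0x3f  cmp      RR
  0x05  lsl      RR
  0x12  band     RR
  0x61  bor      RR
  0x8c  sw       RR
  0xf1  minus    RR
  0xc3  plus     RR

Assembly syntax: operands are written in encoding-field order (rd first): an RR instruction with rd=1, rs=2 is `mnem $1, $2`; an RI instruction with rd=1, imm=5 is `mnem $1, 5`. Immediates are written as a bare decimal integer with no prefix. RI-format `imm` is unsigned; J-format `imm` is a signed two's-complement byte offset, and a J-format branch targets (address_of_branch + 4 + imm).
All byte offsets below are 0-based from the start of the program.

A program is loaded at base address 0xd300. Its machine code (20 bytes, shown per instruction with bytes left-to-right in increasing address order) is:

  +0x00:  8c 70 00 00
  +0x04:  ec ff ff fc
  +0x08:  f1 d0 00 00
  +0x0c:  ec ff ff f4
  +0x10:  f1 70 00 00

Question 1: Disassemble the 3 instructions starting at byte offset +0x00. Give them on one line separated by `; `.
sw $1, $3; jsr -4; minus $3, $1

off 0x00: read 8c 70 00 00 as big → 0x8c700000
  opcode bits[31:24]=0x8c: sw/RR
  [23:22] rd=1 = $1
  [21:20] rs=3 = $3
off 0x04: read ec ff ff fc as big → 0xecfffffc
  opcode bits[31:24]=0xec: jsr/J
  [23:0] imm=16777212 (s24→-4) = -4
off 0x08: read f1 d0 00 00 as big → 0xf1d00000
  opcode bits[31:24]=0xf1: minus/RR
  [23:22] rd=3 = $3
  [21:20] rs=1 = $1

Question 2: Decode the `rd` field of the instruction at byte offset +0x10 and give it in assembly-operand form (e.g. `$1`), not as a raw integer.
$1

+0x10: f1 70 00 00 ⇒ word 0xf1700000 (big)
  op=0xf1700000>>24=0xf1 ⇒ minus (RR)
  rd@[23:22]=0x1 ⇒ $1
  rs@[21:20]=0x3 ⇒ $3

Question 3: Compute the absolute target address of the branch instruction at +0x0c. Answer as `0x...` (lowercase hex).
[0c] ec ff ff f4 → 0xecfffff4
  top 8b → 0xec → jsr [J]
  imm: (w>>0)&0xffffff=0xfffff4 (s24→-12) → -12
  target = base 0xd300 + off 0x0c + 4 + imm -12 = 0xd304

0xd304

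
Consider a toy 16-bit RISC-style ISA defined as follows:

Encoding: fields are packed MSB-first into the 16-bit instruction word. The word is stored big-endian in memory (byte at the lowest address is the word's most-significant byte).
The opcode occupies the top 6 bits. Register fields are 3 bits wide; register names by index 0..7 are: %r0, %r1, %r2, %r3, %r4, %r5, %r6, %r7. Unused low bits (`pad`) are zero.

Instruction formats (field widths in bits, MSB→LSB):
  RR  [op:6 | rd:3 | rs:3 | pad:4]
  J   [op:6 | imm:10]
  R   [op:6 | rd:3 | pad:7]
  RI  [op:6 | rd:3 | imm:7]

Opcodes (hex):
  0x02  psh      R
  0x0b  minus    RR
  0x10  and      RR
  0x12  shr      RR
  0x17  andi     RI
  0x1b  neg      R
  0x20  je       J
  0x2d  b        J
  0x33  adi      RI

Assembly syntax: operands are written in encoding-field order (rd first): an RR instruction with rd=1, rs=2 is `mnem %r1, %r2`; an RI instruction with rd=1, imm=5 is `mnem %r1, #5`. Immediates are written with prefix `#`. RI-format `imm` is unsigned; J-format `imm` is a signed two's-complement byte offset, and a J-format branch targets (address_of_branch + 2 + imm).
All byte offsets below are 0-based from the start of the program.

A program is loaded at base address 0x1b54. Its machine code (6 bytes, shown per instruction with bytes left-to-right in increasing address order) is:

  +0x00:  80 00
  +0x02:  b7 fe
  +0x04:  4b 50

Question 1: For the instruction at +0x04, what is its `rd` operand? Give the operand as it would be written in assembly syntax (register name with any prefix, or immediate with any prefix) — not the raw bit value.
@+04  big-endian(4b 50) = 0x4b50
  opcode bits[15:10]=0x12: shr/RR
  rd: (w>>7)&0x7=0x6 → %r6
  rs: (w>>4)&0x7=0x5 → %r5

%r6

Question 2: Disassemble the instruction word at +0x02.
+0x02: b7 fe ⇒ word 0xb7fe (big)
  top 6b → 0x2d → b [J]
  imm@[9:0]=0x3fe (s10→-2) ⇒ #-2

b #-2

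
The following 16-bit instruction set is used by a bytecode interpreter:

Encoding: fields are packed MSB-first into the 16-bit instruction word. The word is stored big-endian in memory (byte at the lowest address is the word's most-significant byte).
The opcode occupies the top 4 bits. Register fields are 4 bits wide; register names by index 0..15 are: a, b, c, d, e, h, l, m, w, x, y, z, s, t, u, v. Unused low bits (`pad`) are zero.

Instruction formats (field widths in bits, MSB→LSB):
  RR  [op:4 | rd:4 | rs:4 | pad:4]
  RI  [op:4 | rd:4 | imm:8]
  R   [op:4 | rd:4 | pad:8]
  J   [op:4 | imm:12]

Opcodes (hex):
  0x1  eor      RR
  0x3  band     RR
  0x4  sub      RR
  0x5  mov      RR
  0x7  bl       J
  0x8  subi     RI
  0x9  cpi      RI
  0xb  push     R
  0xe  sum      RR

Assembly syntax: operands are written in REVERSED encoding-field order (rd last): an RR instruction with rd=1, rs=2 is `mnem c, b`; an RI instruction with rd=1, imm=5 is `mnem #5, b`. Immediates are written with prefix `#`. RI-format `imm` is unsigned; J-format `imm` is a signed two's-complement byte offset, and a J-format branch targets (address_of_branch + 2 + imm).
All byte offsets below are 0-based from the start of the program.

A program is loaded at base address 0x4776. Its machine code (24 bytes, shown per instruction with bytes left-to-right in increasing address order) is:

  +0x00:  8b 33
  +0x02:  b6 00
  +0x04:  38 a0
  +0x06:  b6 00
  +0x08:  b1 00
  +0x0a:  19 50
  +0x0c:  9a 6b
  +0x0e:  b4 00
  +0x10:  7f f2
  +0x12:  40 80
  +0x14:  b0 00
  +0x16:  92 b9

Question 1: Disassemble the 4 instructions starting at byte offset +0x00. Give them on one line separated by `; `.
[00] 8b 33 → 0x8b33
  op=0x8b33>>12=0x8 ⇒ subi (RI)
  rd@[11:8]=0xb ⇒ z
  imm@[7:0]=0x33 ⇒ #51
[02] b6 00 → 0xb600
  op=0xb600>>12=0xb ⇒ push (R)
  rd@[11:8]=0x6 ⇒ l
[04] 38 a0 → 0x38a0
  op=0x38a0>>12=0x3 ⇒ band (RR)
  rd@[11:8]=0x8 ⇒ w
  rs@[7:4]=0xa ⇒ y
[06] b6 00 → 0xb600
  op=0xb600>>12=0xb ⇒ push (R)
  rd@[11:8]=0x6 ⇒ l

subi #51, z; push l; band y, w; push l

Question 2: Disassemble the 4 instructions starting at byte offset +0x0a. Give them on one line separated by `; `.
eor h, x; cpi #107, y; push e; bl #-14

[0a] 19 50 → 0x1950
  top 4b → 0x1 → eor [RR]
  [11:8] rd=9 = x
  [7:4] rs=5 = h
[0c] 9a 6b → 0x9a6b
  top 4b → 0x9 → cpi [RI]
  [11:8] rd=10 = y
  [7:0] imm=107 = #107
[0e] b4 00 → 0xb400
  top 4b → 0xb → push [R]
  [11:8] rd=4 = e
[10] 7f f2 → 0x7ff2
  top 4b → 0x7 → bl [J]
  [11:0] imm=4082 (s12→-14) = #-14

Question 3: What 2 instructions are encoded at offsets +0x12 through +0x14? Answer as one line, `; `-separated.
[12] 40 80 → 0x4080
  op=0x4080>>12=0x4 ⇒ sub (RR)
  rd: (w>>8)&0xf=0x0 → a
  rs: (w>>4)&0xf=0x8 → w
[14] b0 00 → 0xb000
  op=0xb000>>12=0xb ⇒ push (R)
  rd: (w>>8)&0xf=0x0 → a

sub w, a; push a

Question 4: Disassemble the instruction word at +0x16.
off 0x16: read 92 b9 as big → 0x92b9
  top 4b → 0x9 → cpi [RI]
  rd@[11:8]=0x2 ⇒ c
  imm@[7:0]=0xb9 ⇒ #185

cpi #185, c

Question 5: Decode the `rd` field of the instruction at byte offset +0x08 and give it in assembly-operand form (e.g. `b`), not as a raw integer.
off 0x08: read b1 00 as big → 0xb100
  opcode bits[15:12]=0xb: push/R
  rd@[11:8]=0x1 ⇒ b

b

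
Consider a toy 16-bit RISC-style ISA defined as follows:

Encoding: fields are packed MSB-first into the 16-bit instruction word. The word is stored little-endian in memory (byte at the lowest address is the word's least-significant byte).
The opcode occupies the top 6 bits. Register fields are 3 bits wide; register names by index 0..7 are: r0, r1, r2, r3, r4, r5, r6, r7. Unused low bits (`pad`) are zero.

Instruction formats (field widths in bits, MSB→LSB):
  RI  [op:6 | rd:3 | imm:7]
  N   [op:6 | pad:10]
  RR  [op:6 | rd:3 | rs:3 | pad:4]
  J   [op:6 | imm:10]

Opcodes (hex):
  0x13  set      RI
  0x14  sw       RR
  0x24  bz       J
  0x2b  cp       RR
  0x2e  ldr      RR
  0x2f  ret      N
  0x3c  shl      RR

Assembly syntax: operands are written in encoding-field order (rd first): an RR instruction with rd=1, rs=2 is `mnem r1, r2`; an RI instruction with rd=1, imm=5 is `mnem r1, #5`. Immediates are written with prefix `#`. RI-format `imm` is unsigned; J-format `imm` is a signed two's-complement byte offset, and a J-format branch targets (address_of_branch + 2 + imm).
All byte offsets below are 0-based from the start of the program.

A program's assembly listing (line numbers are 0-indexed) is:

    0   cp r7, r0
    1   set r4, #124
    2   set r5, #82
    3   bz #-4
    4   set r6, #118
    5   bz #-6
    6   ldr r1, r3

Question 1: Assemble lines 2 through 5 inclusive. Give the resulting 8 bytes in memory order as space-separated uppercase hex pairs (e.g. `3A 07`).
D2 4E FC 93 76 4F FA 93

2. set fields op=0x13:6|rd=5:3|imm=82:7 → word 4ed2h → d2 4e
3. bz fields op=0x24:6|imm=-4:10 → word 93fch → fc 93
4. set fields op=0x13:6|rd=6:3|imm=118:7 → word 4f76h → 76 4f
5. bz fields op=0x24:6|imm=-6:10 → word 93fah → fa 93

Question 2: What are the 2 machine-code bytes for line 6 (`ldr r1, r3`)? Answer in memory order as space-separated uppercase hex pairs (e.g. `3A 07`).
B0 B8

L6: ldr op=0x2e:6|rd=1:3|rs=3:3|pad=0:4 ⇒ 0xb8b0 ⇒ little b0 b8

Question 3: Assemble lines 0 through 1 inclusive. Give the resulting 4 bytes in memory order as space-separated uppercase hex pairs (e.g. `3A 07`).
0. cp fields op=0x2b:6|rd=7:3|rs=0:3|pad=0:4 → word af80h → 80 af
1. set fields op=0x13:6|rd=4:3|imm=124:7 → word 4e7ch → 7c 4e

80 AF 7C 4E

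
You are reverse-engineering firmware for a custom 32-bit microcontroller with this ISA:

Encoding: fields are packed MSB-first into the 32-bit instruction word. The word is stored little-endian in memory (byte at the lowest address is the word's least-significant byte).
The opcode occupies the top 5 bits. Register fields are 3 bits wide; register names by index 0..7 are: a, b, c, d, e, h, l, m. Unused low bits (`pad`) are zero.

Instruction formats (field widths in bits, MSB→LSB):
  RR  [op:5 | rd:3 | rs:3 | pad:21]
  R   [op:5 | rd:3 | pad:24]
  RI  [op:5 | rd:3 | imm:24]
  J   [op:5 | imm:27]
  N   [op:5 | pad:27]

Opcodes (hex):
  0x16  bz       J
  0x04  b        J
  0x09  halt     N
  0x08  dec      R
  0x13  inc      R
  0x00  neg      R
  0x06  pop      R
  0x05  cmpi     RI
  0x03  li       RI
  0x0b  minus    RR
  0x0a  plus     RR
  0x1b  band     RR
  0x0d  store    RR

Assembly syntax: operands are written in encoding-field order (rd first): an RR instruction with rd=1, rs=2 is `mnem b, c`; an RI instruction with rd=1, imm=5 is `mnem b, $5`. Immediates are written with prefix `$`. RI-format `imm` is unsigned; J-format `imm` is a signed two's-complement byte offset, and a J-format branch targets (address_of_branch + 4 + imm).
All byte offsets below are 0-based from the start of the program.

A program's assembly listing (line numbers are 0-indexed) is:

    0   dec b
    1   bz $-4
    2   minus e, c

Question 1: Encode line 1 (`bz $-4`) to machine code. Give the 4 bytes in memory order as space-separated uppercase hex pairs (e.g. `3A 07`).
1. bz fields op=0x16:5|imm=-4:27 → word b7fffffch → fc ff ff b7

FC FF FF B7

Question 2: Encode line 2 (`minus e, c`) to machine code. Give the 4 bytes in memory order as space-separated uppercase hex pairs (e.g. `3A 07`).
00 00 40 5C

2. minus fields op=0xb:5|rd=4:3|rs=2:3|pad=0:21 → word 5c400000h → 00 00 40 5c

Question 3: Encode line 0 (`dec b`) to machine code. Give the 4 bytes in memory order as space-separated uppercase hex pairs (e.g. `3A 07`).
0. dec fields op=0x8:5|rd=1:3|pad=0:24 → word 41000000h → 00 00 00 41

00 00 00 41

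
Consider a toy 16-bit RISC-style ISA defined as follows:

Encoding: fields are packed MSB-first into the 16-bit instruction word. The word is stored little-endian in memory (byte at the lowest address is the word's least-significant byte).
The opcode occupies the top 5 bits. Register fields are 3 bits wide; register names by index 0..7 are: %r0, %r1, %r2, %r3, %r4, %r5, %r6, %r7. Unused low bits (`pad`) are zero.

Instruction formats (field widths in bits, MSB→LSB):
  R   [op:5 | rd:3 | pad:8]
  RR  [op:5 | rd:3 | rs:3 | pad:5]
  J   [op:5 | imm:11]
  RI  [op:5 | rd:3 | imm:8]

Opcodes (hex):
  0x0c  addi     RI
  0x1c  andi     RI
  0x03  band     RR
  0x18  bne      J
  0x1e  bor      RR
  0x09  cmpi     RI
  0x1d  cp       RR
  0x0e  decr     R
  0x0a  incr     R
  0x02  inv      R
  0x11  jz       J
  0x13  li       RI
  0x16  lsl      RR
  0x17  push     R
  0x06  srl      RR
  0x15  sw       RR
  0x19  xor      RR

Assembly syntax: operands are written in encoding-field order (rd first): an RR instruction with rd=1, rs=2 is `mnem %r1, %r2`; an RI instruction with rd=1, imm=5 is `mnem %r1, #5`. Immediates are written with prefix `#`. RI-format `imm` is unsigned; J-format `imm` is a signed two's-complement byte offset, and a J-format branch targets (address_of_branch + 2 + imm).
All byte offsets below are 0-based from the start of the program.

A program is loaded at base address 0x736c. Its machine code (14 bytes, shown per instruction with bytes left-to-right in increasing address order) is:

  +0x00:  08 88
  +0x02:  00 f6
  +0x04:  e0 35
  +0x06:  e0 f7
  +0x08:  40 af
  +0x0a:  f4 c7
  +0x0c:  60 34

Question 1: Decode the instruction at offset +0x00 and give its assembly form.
jz #8

[00] 08 88 → 0x8808
  opcode bits[15:11]=0x11: jz/J
  [10:0] imm=8 = #8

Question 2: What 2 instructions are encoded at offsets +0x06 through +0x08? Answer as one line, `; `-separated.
off 0x06: read e0 f7 as little → 0xf7e0
  op=0xf7e0>>11=0x1e ⇒ bor (RR)
  rd: (w>>8)&0x7=0x7 → %r7
  rs: (w>>5)&0x7=0x7 → %r7
off 0x08: read 40 af as little → 0xaf40
  op=0xaf40>>11=0x15 ⇒ sw (RR)
  rd: (w>>8)&0x7=0x7 → %r7
  rs: (w>>5)&0x7=0x2 → %r2

bor %r7, %r7; sw %r7, %r2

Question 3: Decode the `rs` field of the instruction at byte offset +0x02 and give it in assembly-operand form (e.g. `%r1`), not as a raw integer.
@+02  little-endian(00 f6) = 0xf600
  opcode bits[15:11]=0x1e: bor/RR
  rd: (w>>8)&0x7=0x6 → %r6
  rs: (w>>5)&0x7=0x0 → %r0

%r0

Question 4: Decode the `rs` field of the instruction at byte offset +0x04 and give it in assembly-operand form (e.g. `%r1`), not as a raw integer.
off 0x04: read e0 35 as little → 0x35e0
  top 5b → 0x6 → srl [RR]
  [10:8] rd=5 = %r5
  [7:5] rs=7 = %r7

%r7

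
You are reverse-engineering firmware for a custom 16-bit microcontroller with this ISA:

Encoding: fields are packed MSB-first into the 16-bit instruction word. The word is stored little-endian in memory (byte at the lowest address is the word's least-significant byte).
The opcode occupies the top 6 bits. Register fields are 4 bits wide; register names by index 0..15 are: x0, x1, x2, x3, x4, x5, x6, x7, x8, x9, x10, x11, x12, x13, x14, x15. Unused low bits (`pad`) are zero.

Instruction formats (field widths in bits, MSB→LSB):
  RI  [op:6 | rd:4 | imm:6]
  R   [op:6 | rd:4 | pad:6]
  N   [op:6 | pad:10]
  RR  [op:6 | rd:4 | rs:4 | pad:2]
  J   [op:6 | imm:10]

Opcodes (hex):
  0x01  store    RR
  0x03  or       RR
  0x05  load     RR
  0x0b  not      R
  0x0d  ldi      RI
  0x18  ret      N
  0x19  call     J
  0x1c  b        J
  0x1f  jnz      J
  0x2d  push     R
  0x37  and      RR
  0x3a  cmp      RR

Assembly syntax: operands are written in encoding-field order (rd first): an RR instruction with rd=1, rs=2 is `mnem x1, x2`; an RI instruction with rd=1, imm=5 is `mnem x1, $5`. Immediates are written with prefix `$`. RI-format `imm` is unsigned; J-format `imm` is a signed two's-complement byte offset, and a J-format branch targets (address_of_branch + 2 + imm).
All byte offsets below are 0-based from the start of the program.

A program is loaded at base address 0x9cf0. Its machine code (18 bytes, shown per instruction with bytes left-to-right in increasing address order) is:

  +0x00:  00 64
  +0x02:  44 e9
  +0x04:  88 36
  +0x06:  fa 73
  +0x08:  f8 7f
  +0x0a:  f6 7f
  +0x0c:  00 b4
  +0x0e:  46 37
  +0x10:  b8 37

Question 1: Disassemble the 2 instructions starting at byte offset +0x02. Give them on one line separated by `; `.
cmp x5, x1; ldi x10, $8

off 0x02: read 44 e9 as little → 0xe944
  top 6b → 0x3a → cmp [RR]
  rd@[9:6]=0x5 ⇒ x5
  rs@[5:2]=0x1 ⇒ x1
off 0x04: read 88 36 as little → 0x3688
  top 6b → 0xd → ldi [RI]
  rd@[9:6]=0xa ⇒ x10
  imm@[5:0]=0x8 ⇒ $8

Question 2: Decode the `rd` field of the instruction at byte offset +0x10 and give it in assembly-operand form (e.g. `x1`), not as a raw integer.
[10] b8 37 → 0x37b8
  top 6b → 0xd → ldi [RI]
  rd: (w>>6)&0xf=0xe → x14
  imm: (w>>0)&0x3f=0x38 → $56

x14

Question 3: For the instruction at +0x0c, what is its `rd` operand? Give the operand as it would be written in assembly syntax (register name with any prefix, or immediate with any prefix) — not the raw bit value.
+0x0c: 00 b4 ⇒ word 0xb400 (little)
  top 6b → 0x2d → push [R]
  rd@[9:6]=0x0 ⇒ x0

x0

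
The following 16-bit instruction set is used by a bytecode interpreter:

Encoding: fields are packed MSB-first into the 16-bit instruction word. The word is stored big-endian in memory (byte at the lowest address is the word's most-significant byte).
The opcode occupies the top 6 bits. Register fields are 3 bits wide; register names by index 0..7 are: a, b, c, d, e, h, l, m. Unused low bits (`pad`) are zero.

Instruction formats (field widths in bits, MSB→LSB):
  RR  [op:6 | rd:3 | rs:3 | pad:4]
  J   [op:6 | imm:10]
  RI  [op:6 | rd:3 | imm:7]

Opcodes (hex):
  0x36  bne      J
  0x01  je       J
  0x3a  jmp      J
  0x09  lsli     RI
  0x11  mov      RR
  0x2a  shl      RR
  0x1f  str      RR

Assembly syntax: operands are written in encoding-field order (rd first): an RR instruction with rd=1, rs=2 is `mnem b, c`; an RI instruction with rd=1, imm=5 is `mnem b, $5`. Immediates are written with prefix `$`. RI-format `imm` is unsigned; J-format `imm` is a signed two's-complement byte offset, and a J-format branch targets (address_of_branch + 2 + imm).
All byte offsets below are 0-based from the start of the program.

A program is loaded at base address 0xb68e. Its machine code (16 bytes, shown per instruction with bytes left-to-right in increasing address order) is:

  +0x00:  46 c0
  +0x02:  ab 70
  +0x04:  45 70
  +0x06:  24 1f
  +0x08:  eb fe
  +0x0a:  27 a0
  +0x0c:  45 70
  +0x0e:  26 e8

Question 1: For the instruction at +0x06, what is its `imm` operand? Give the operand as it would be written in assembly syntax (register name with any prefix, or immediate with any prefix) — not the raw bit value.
$31

@+06  big-endian(24 1f) = 0x241f
  opcode bits[15:10]=0x9: lsli/RI
  [9:7] rd=0 = a
  [6:0] imm=31 = $31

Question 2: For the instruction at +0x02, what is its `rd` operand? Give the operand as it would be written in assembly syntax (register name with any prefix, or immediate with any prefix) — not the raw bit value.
l

+0x02: ab 70 ⇒ word 0xab70 (big)
  op=0xab70>>10=0x2a ⇒ shl (RR)
  rd@[9:7]=0x6 ⇒ l
  rs@[6:4]=0x7 ⇒ m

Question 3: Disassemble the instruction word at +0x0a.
lsli m, $32

off 0x0a: read 27 a0 as big → 0x27a0
  op=0x27a0>>10=0x9 ⇒ lsli (RI)
  rd: (w>>7)&0x7=0x7 → m
  imm: (w>>0)&0x7f=0x20 → $32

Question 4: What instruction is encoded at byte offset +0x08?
jmp $-2

+0x08: eb fe ⇒ word 0xebfe (big)
  top 6b → 0x3a → jmp [J]
  [9:0] imm=1022 (s10→-2) = $-2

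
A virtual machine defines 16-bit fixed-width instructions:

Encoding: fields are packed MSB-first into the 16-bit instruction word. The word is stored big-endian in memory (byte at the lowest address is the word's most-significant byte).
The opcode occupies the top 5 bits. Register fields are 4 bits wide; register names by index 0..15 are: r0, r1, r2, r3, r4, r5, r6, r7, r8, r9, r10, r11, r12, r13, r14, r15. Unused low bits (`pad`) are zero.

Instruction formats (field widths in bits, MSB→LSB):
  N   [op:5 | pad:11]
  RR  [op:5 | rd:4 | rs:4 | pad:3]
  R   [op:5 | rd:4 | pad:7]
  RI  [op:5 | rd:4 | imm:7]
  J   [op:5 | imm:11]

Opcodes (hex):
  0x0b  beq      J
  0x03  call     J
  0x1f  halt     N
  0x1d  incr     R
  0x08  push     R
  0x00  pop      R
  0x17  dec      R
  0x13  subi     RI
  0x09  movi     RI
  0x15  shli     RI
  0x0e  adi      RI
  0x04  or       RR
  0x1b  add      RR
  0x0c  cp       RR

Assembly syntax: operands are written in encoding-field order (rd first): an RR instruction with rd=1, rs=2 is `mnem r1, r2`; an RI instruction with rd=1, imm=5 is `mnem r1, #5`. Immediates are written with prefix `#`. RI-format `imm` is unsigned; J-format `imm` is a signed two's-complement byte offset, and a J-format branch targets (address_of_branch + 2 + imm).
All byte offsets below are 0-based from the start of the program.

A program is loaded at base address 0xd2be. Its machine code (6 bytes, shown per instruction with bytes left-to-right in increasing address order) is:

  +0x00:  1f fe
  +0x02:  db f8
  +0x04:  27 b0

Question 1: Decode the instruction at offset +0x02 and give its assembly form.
+0x02: db f8 ⇒ word 0xdbf8 (big)
  op=0xdbf8>>11=0x1b ⇒ add (RR)
  rd: (w>>7)&0xf=0x7 → r7
  rs: (w>>3)&0xf=0xf → r15

add r7, r15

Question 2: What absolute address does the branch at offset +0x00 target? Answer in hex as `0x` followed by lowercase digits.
0xd2be

@+00  big-endian(1f fe) = 0x1ffe
  opcode bits[15:11]=0x3: call/J
  imm@[10:0]=0x7fe (s11→-2) ⇒ #-2
  target = base 0xd2be + off 0x00 + 2 + imm -2 = 0xd2be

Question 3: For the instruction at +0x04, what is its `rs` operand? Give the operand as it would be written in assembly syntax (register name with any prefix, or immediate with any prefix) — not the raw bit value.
r6

off 0x04: read 27 b0 as big → 0x27b0
  top 5b → 0x4 → or [RR]
  [10:7] rd=15 = r15
  [6:3] rs=6 = r6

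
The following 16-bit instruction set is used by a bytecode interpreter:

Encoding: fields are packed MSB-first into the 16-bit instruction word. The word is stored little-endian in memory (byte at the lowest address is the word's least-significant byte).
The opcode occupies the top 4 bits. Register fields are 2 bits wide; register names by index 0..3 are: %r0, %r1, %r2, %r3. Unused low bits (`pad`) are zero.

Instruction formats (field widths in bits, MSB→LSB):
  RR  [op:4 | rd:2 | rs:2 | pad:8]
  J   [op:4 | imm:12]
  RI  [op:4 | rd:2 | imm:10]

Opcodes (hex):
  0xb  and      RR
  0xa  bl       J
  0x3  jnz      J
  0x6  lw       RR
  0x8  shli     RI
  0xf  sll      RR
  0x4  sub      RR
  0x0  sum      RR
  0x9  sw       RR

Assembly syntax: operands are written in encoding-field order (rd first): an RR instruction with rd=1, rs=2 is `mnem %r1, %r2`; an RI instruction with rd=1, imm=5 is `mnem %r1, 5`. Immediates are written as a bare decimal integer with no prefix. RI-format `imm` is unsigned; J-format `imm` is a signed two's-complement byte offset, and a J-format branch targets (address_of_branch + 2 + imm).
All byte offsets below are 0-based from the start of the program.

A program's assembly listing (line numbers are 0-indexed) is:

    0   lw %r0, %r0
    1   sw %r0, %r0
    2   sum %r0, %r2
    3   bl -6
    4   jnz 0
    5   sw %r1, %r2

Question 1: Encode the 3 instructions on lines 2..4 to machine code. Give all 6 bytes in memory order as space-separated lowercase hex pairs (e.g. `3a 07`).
00 02 fa af 00 30

2. sum fields op=0x0:4|rd=0:2|rs=2:2|pad=0:8 → word 0200h → 00 02
3. bl fields op=0xa:4|imm=-6:12 → word affah → fa af
4. jnz fields op=0x3:4|imm=0:12 → word 3000h → 00 30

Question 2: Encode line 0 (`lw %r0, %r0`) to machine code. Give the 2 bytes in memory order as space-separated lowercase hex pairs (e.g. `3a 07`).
L0: lw op=0x6:4|rd=0:2|rs=0:2|pad=0:8 ⇒ 0x6000 ⇒ little 00 60

00 60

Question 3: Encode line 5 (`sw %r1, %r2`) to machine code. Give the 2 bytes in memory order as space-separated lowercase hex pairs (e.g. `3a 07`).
00 96

5. sw fields op=0x9:4|rd=1:2|rs=2:2|pad=0:8 → word 9600h → 00 96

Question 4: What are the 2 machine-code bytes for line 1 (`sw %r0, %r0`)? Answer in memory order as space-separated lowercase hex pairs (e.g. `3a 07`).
00 90

L1: sw op=0x9:4|rd=0:2|rs=0:2|pad=0:8 ⇒ 0x9000 ⇒ little 00 90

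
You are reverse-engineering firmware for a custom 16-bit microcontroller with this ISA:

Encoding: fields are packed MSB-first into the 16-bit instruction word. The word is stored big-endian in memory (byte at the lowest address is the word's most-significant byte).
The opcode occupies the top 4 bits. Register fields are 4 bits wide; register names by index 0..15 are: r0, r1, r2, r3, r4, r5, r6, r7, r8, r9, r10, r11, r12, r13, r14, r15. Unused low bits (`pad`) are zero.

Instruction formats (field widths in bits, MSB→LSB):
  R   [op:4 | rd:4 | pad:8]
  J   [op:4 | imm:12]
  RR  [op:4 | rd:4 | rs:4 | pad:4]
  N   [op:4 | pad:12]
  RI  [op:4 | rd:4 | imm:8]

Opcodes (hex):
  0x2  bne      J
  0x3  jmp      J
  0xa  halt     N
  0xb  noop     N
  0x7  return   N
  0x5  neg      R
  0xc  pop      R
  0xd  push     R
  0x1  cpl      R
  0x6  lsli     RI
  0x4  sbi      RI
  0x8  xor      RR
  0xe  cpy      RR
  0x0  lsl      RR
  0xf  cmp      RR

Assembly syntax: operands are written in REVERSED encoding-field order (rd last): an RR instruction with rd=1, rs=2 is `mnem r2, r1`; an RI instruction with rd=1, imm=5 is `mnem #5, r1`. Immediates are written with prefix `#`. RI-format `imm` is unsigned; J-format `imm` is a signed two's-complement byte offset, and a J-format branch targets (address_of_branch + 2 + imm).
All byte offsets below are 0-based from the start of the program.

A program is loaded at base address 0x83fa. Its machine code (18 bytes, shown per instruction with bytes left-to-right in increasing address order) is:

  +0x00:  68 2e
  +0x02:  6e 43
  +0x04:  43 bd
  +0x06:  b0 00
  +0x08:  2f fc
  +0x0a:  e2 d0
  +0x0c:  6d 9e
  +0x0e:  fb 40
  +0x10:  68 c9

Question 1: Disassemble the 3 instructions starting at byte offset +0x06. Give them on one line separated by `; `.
noop; bne #-4; cpy r13, r2

+0x06: b0 00 ⇒ word 0xb000 (big)
  top 4b → 0xb → noop [N]
+0x08: 2f fc ⇒ word 0x2ffc (big)
  top 4b → 0x2 → bne [J]
  [11:0] imm=4092 (s12→-4) = #-4
+0x0a: e2 d0 ⇒ word 0xe2d0 (big)
  top 4b → 0xe → cpy [RR]
  [11:8] rd=2 = r2
  [7:4] rs=13 = r13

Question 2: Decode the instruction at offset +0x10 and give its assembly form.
lsli #201, r8

[10] 68 c9 → 0x68c9
  op=0x68c9>>12=0x6 ⇒ lsli (RI)
  rd@[11:8]=0x8 ⇒ r8
  imm@[7:0]=0xc9 ⇒ #201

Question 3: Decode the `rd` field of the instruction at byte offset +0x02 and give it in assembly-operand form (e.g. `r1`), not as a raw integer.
r14

@+02  big-endian(6e 43) = 0x6e43
  opcode bits[15:12]=0x6: lsli/RI
  [11:8] rd=14 = r14
  [7:0] imm=67 = #67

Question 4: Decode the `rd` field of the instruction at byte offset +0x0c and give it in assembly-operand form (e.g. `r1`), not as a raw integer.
off 0x0c: read 6d 9e as big → 0x6d9e
  opcode bits[15:12]=0x6: lsli/RI
  rd@[11:8]=0xd ⇒ r13
  imm@[7:0]=0x9e ⇒ #158

r13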